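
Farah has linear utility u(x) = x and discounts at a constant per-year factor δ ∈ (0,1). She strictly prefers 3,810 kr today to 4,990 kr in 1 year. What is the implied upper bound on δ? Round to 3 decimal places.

δ < 0.764

Under u(x) = x this choice says 3810 > δ·4990.
So δ < 3810/4990 = 0.76353.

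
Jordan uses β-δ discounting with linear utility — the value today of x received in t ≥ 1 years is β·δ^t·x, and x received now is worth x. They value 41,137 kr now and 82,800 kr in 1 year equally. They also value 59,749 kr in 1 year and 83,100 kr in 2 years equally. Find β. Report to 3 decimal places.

Both payoffs in the second observation are in the future, so β drops out: δ^1·59749 = δ^2·83100 ⇒ δ = 59749/83100 = 0.71900.
Now use the now-vs-future pair: 41137 = β·δ·82800 gives β = 41137/(0.71900·82800) ≈ 0.691.

β ≈ 0.691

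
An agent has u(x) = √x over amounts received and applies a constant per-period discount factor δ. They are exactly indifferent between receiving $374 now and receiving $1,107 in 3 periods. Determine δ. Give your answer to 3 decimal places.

δ ≈ 0.835

The payoff in 3 periods is discounted by δ^3, so u(374) = δ^3·u(1107) and δ^3 = u(374)/u(1107).
Since u(x) = √x, δ^3 = √(374/1107) = 0.58125.
So δ = 0.58125^(1/3) ≈ 0.835.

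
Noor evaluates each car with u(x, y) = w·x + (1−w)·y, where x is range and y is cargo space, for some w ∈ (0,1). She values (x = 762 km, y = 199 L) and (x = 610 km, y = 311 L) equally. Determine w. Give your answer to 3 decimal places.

w = 0.424

u(762,199) = u(610,311) means w·762 + (1−w)·199 = w·610 + (1−w)·311.
w·(762−610) = (1−w)·(311−199), i.e. w·152 = (1−w)·112.
The marginal rate of substitution is 112/152, so w = 112/(152+112) = 0.424.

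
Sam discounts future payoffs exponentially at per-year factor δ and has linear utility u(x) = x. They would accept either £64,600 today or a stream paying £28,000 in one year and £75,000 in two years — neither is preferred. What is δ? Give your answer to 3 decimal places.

Equating present values: 64600 = 28000δ + 75000δ².
Rearranged: 75000δ² + 28000δ − 64600 = 0.
By the quadratic formula (taking the positive root), δ = (−28000 + √20164000000.00) / 150000 ≈ 0.760.

δ ≈ 0.760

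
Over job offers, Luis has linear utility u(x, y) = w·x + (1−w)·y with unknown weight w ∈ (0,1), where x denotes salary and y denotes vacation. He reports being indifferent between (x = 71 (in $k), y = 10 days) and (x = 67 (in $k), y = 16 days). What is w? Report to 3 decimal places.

w = 0.600

Equating utilities: w·71 + (1−w)·10 = w·67 + (1−w)·16.
w·(71−67) = (1−w)·(16−10), i.e. w·4 = (1−w)·6.
The marginal rate of substitution is 6/4, so w = 6/(4+6) = 0.600.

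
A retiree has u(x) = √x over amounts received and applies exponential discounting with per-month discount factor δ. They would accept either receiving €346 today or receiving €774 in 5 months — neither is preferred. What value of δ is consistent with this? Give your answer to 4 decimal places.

The payoff in 5 months is discounted by δ^5, so u(346) = δ^5·u(774) and δ^5 = u(346)/u(774).
Since u(x) = √x, δ^5 = √(346/774) = 0.66860.
Hence δ = (0.66860)^(1/5) = 0.922643.

δ ≈ 0.9226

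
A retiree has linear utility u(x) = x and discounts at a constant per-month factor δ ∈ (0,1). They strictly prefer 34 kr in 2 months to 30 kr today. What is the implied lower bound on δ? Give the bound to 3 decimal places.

δ > 0.939

The preference means 30 < δ^2·34.
So δ^2 > 30/34 = 0.88235; taking the square root of both positive sides preserves the inequality.
δ > 0.88235^(1/2) = 0.939.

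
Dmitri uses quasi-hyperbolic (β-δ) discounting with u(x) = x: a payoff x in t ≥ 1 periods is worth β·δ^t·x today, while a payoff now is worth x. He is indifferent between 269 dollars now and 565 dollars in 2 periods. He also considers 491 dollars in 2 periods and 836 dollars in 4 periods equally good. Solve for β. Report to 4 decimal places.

β ≈ 0.8106

Both payoffs in the second observation are in the future, so β drops out: δ^2·491 = δ^4·836 ⇒ δ^2 = 491/836 = 0.58732, so δ = 0.76637.
Now use the now-vs-future pair: 269 = β·δ^2·565 gives β = 269/(0.58732·565) ≈ 0.8106.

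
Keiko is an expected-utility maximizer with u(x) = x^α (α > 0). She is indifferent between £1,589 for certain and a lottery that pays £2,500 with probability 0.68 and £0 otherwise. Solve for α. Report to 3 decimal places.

Since u(0) = 0, the lottery's EU is 0.68·2500^α.
Equating: 1589^α = 0.68·2500^α, i.e. 0.6356^α = 0.68.
Take logs: α = ln 0.68 / ln(1589/2500) ≈ 0.85100.

α ≈ 0.851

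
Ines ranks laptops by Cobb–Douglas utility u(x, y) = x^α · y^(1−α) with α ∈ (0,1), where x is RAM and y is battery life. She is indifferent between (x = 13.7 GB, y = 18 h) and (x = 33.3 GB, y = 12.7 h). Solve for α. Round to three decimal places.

The Cobb–Douglas utilities coincide, so 13.7^α·18^(1−α) = 33.3^α·12.7^(1−α).
Taking logs: α·ln 13.7 + (1−α)·ln 18 = α·ln 33.3 + (1−α)·ln 12.7, i.e. α·-0.888162 = (1−α)·-0.348770.
So α/(1−α) = (-0.348770)/(-0.888162) = 0.392687, and α = 0.392687/1.392687 ≈ 0.282.

α ≈ 0.282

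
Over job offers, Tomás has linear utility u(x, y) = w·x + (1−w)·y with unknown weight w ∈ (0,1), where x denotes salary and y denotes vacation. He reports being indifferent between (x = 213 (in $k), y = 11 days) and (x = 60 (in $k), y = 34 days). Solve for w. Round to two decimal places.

w = 0.13

u(213,11) = u(60,34) means w·213 + (1−w)·11 = w·60 + (1−w)·34.
w·(213−60) = (1−w)·(34−11), i.e. w·153 = (1−w)·23.
Hence w = 23/(153+23) = 23/176 = 0.13.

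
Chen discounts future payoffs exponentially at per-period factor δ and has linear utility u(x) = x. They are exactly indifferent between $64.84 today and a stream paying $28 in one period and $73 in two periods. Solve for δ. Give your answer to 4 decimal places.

Equating present values: 64.84 = 28δ + 73δ².
That is, 73δ² + 28δ − 64.84 = 0, a quadratic in δ.
The positive root is δ = [−28 + √(28² + 4·73·64.84)] / (2·73) = (−28 + 140.418)/146 ≈ 0.7700.

δ ≈ 0.7700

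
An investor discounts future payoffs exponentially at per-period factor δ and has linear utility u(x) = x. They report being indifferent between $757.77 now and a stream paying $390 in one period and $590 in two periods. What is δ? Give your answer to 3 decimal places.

δ ≈ 0.850

The stream is worth 390δ + 590δ² today, so 390δ + 590δ² = 757.77.
So 590δ² + 390δ − 757.77 = 0.
δ = (−390 + √(390² + 4·590·757.77)) / (2·590) = (−390 + √1940437.20) / 1180 ≈ 0.850.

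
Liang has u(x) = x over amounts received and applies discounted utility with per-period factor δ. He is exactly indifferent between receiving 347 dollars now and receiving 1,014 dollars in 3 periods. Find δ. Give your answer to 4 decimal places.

δ ≈ 0.6995

Equating discounted utilities: u(347) = δ^3·u(1014) ⇒ δ^3 = u(347)/u(1014).
With u(x) = x: δ^3 = 347/1014 = 0.34221.
Hence δ = (0.34221)^(1/3) = 0.699462.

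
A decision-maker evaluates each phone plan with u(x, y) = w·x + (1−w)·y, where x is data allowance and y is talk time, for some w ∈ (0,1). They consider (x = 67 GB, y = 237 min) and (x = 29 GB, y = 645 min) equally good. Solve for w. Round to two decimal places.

w = 0.91

u(67,237) = u(29,645) means w·67 + (1−w)·237 = w·29 + (1−w)·645.
Collecting terms: w·38 = (1−w)·408.
The marginal rate of substitution is 408/38, so w = 408/(38+408) = 0.91.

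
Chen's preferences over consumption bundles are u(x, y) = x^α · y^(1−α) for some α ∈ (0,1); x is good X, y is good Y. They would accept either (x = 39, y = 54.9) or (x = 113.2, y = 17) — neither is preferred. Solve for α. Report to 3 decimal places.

α ≈ 0.524

Indifference: 39^α · 54.9^(1−α) = 113.2^α · 17^(1−α).
Rearrange to (39/113.2)^α = (17/54.9)^(1−α) and take logs: α·-1.065595 = (1−α)·-1.172300.
Thus α·(-2.237895) = -1.172300, so α = -1.172300/-2.237895 ≈ 0.524.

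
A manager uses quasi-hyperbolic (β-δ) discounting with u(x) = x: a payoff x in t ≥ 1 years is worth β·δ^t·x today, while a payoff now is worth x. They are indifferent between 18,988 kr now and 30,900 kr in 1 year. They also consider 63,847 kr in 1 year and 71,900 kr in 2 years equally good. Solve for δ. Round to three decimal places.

The second indifference involves only future payoffs, so β cancels: β·δ^1·63847 = β·δ^2·71900, giving δ = 63847/71900 = 0.88800.

δ ≈ 0.888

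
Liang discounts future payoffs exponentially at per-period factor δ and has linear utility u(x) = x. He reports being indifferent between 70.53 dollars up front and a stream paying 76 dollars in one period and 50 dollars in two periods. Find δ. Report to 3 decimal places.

δ ≈ 0.650

The stream is worth 76δ + 50δ² today, so 76δ + 50δ² = 70.53.
That is, 50δ² + 76δ − 70.53 = 0, a quadratic in δ.
The positive root is δ = [−76 + √(76² + 4·50·70.53)] / (2·50) = (−76 + 141.004)/100 ≈ 0.650.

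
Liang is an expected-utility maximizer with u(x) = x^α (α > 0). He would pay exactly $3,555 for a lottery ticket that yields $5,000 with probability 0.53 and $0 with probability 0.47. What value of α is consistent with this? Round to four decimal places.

α ≈ 1.8614

The lottery's expected utility is 0.53·u(5000) + 0.47·u(0) = 0.53·5000^α (since u(0) = 0 for α > 0).
Equating: 3555^α = 0.53·5000^α, i.e. 0.7110^α = 0.53.
Take logs: α = ln 0.53 / ln(3555/5000) ≈ 1.861361.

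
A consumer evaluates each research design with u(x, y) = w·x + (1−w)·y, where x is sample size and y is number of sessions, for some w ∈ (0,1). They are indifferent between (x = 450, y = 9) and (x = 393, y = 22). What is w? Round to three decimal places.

w = 0.186

Equating utilities: w·450 + (1−w)·9 = w·393 + (1−w)·22.
Rearranging, 57·w − 13·(1−w) = 0.
The marginal rate of substitution is 13/57, so w = 13/(57+13) = 0.186.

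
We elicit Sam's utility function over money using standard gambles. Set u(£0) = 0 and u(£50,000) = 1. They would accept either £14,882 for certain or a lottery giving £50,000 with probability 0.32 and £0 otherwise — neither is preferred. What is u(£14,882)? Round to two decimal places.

0.32

By the standard-gamble method, u(£14,882) is just the indifference probability on the best outcome: 0.32.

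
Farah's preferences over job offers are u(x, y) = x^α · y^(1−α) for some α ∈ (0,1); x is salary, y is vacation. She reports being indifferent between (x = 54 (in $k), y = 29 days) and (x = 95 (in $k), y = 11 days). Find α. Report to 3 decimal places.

α ≈ 0.632

The Cobb–Douglas utilities coincide, so 54^α·29^(1−α) = 95^α·11^(1−α).
(54/95)^α = (11/29)^(1−α); take logs: α·ln(54/95) = (1−α)·ln(11/29), i.e. α·-0.564893 = (1−α)·-0.969401.
So α/(1−α) = (-0.969401)/(-0.564893) = 1.716079, and α = 1.716079/2.716079 ≈ 0.632.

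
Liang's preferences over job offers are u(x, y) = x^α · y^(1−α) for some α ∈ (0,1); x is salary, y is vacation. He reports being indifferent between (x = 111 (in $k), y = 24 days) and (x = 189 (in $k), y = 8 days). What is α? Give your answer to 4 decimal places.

The Cobb–Douglas utilities coincide, so 111^α·24^(1−α) = 189^α·8^(1−α).
Rearrange to (111/189)^α = (8/24)^(1−α) and take logs: α·-0.5322168 = (1−α)·-1.0986123.
So α/(1−α) = (-1.0986123)/(-0.5322168) = 2.0642195, and α = 2.0642195/3.0642195 ≈ 0.6737.

α ≈ 0.6737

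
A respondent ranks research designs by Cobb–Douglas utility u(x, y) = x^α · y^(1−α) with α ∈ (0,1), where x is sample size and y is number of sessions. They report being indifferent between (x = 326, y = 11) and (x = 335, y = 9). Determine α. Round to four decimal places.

α ≈ 0.8805

Set the two utilities equal: 326^α·11^(1−α) = 335^α·9^(1−α).
Rearrange to (326/335)^α = (9/11)^(1−α) and take logs: α·-0.0272332 = (1−α)·-0.2006707.
With A = -0.0272332 and B = -0.2006707: α·A = (1−α)·B, so α = B/(A+B) = -0.2006707/-0.2279039 ≈ 0.8805.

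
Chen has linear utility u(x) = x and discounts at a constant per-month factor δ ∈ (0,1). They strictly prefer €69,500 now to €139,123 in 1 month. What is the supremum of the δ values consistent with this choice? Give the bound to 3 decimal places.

The preference means 69500 > δ·139123.
So δ < 69500/139123 = 0.49956.

δ < 0.500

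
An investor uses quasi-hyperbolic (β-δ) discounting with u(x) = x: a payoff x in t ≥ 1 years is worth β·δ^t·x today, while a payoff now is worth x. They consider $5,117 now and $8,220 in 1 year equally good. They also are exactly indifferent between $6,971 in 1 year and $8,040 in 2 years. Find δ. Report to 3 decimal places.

Both payoffs in the second observation are in the future, so β drops out: δ^1·6971 = δ^2·8040 ⇒ δ = 6971/8040 = 0.86704.

δ ≈ 0.867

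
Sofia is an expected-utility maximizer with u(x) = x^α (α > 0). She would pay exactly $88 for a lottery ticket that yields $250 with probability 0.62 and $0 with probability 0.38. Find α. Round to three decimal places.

EU(lottery) = 0.62·250^α + 0.38·0 = 0.62·250^α.
Equating: 88^α = 0.62·250^α, i.e. 0.3520^α = 0.62.
Take logs: α = ln 0.62 / ln(88/250) ≈ 0.45783.

α ≈ 0.458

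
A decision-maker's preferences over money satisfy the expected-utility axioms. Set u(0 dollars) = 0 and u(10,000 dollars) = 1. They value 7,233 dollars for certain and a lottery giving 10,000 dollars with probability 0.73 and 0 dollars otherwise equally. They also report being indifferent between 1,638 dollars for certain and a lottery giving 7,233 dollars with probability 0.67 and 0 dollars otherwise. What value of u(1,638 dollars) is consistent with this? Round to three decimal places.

First, u(7,233 dollars) = 0.73·u(10,000 dollars) + 0.27·u(0 dollars) = 0.73.
Then u(1,638 dollars) = 0.67·u(7,233 dollars) + 0.33·u(0 dollars) = 0.67·0.73 + 0.33·0.00 = 0.4891.

0.489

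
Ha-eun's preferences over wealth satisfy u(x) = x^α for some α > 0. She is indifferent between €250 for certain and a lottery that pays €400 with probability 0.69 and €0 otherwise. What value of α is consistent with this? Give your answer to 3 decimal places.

α ≈ 0.789

The lottery's expected utility is 0.69·u(400) + 0.31·u(0) = 0.69·400^α (since u(0) = 0 for α > 0).
Setting u(250) equal to that: 250^α = 0.69·400^α ⇒ (250/400)^α = 0.69.
α = ln(0.69) / ln(250/400) = -0.371064/-0.470004 ≈ 0.789.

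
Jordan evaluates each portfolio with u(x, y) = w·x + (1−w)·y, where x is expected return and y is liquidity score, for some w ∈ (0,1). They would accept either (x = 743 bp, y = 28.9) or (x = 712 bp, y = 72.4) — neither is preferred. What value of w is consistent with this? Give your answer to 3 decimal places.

Equating utilities: w·743 + (1−w)·28.9 = w·712 + (1−w)·72.4.
Collecting terms: w·31 = (1−w)·43.5.
So w/(1−w) = 43.5/31 = 1.4032, giving w = 43.5/(31+43.5) = 0.584.

w = 0.584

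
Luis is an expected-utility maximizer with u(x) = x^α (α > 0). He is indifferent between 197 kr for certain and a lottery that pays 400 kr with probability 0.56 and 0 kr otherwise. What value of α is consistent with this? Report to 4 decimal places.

Since u(0) = 0, the lottery's EU is 0.56·400^α.
Equating: 197^α = 0.56·400^α, i.e. 0.4925^α = 0.56.
Taking logs: α·ln(197/400) = ln(0.56), so α = -0.5798185 / -0.7082608 ≈ 0.8187.

α ≈ 0.8187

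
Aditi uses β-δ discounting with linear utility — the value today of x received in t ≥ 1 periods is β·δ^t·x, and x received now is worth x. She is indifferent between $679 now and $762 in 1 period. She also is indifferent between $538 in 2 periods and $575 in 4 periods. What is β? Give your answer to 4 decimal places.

The second indifference involves only future payoffs, so β cancels: β·δ^2·538 = β·δ^4·575, giving δ^2 = 538/575 = 0.93565, so δ = 0.96729.
Now use the now-vs-future pair: 679 = β·δ·762 gives β = 679/(0.96729·762) ≈ 0.9212.

β ≈ 0.9212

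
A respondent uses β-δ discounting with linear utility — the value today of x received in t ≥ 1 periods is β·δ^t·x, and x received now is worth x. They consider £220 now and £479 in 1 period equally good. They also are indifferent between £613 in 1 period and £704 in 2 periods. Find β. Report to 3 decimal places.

Both payoffs in the second observation are in the future, so β drops out: δ^1·613 = δ^2·704 ⇒ δ = 613/704 = 0.87074.
The first indifference: 220 = β·δ·479, so β = 220/(δ·479) = 220/(0.87074·479) ≈ 0.527.

β ≈ 0.527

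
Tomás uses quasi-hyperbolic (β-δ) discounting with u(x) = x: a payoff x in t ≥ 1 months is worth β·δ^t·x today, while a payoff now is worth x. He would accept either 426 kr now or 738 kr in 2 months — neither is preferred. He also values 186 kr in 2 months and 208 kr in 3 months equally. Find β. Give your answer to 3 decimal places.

From the later pair, β·δ^2·186 = β·δ^3·208; dividing through, δ = 186/208 = 0.89423.
Now use the now-vs-future pair: 426 = β·δ^2·738 gives β = 426/(0.79965·738) ≈ 0.722.

β ≈ 0.722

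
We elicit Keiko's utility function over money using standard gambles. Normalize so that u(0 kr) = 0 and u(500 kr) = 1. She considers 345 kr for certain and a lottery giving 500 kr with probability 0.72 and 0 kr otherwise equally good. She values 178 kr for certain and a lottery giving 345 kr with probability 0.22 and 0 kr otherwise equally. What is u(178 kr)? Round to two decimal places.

The first gamble pins u(345 kr): it must equal 0.72·1 + 0.28·0 = 0.72.
Chaining: u(178 kr) = 0.22·0.72 + 0.78·0.00 = 0.1584.

0.16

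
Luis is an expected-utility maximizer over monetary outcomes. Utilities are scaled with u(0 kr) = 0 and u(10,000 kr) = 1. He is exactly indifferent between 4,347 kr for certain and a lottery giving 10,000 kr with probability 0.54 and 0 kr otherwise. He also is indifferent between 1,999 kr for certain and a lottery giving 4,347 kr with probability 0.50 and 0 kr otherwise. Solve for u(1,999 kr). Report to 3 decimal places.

0.270

From the first indifference, u(4,347 kr) = 0.54·u(10,000 kr) + 0.46·u(0 kr) = 0.54·1 + 0.46·0 = 0.54.
The second indifference gives u(1,999 kr) = 0.50·u(4,347 kr) + 0.50·u(0 kr) = 0.50·0.54 + 0.50·0.00 = 0.2700.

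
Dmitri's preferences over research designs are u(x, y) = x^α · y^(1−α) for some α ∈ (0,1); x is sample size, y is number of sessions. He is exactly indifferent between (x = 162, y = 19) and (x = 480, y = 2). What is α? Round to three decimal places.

Indifference: 162^α · 19^(1−α) = 480^α · 2^(1−α).
Rearrange to (162/480)^α = (2/19)^(1−α) and take logs: α·-1.086190 = (1−α)·-2.251292.
Thus α·(-3.337482) = -2.251292, so α = -2.251292/-3.337482 ≈ 0.675.

α ≈ 0.675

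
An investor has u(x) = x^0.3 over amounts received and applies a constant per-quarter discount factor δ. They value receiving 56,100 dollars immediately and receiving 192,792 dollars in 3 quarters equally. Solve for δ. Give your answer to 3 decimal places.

δ ≈ 0.884

The payoff in 3 quarters is discounted by δ^3, so u(56100) = δ^3·u(192792) and δ^3 = u(56100)/u(192792).
Since u(x) = x^0.3, δ^3 = (56100/192792)^0.3 = 0.29099^0.3 = 0.69050.
Taking the cube root: δ = 0.69050^(1/3) ≈ 0.884.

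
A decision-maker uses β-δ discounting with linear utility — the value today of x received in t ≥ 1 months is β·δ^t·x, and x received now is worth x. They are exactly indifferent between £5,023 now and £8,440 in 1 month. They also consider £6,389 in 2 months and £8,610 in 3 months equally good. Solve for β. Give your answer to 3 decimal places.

β ≈ 0.802

Both payoffs in the second observation are in the future, so β drops out: δ^2·6389 = δ^3·8610 ⇒ δ = 6389/8610 = 0.74204.
Now use the now-vs-future pair: 5023 = β·δ·8440 gives β = 5023/(0.74204·8440) ≈ 0.802.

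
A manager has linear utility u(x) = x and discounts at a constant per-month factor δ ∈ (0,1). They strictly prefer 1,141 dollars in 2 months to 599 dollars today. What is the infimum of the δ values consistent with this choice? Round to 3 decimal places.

δ > 0.725

The preference means 599 < δ^2·1141.
Hence δ^2 > 599/1141 = 0.52498, and x ↦ x^(1/2) is increasing on (0,∞).
δ > 0.52498^(1/2) = 0.725.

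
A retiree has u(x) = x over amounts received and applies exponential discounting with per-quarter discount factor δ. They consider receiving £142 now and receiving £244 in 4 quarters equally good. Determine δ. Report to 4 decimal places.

Equating discounted utilities: u(142) = δ^4·u(244) ⇒ δ^4 = u(142)/u(244).
With u(x) = x: δ^4 = 142/244 = 0.58197.
Taking the 4th root: δ = 0.58197^(1/4) ≈ 0.8734.

δ ≈ 0.8734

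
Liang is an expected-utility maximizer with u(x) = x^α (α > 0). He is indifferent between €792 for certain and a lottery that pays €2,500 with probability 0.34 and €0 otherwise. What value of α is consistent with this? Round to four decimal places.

EU(lottery) = 0.34·2500^α + 0.66·0 = 0.34·2500^α.
Equating: 792^α = 0.34·2500^α, i.e. 0.3168^α = 0.34.
Take logs: α = ln 0.34 / ln(792/2500) ≈ 0.938516.

α ≈ 0.9385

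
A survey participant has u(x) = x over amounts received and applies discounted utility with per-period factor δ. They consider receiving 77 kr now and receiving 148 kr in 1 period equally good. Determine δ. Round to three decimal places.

δ ≈ 0.520

Indifference means u(77) = δ · u(148), so δ = u(77)/u(148).
With u(x) = x: δ = 77/148 = 0.52027.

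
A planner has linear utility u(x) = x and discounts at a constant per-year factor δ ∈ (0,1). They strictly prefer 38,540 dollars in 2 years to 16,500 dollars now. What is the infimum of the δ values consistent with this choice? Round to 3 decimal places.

δ > 0.654

The preference means 16500 < δ^2·38540.
Dividing by 38540: δ^2 > 0.42813. Both sides are positive, so the square root keeps the direction.
δ > (16500/38540)^(1/2) ≈ 0.654.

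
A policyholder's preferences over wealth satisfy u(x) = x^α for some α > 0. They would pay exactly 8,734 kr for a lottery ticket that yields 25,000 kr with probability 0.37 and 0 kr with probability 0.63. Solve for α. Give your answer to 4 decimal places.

Since u(0) = 0, the lottery's EU is 0.37·25000^α.
Equating: 8734^α = 0.37·25000^α, i.e. 0.3494^α = 0.37.
Taking logs: α·ln(8734/25000) = ln(0.37), so α = -0.9942523 / -1.0516524 ≈ 0.9454.

α ≈ 0.9454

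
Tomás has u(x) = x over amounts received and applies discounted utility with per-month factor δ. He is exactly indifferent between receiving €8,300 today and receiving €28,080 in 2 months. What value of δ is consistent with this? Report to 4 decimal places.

δ ≈ 0.5437

Equating discounted utilities: u(8300) = δ^2·u(28080) ⇒ δ^2 = u(8300)/u(28080).
With u(x) = x: δ^2 = 8300/28080 = 0.29558.
So δ = 0.29558^(1/2) ≈ 0.5437.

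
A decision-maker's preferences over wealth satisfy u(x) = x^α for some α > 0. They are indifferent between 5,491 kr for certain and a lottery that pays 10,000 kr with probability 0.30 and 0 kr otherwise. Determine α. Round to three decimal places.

α ≈ 2.008

The lottery's expected utility is 0.30·u(10000) + 0.70·u(0) = 0.30·10000^α (since u(0) = 0 for α > 0).
Equating: 5491^α = 0.30·10000^α, i.e. 0.5491^α = 0.30.
Take logs: α = ln 0.30 / ln(5491/10000) ≈ 2.00838.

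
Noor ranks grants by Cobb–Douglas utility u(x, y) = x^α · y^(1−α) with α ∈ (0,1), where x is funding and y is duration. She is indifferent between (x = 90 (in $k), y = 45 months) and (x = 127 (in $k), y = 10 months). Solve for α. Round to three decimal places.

α ≈ 0.814

The Cobb–Douglas utilities coincide, so 90^α·45^(1−α) = 127^α·10^(1−α).
(90/127)^α = (10/45)^(1−α); take logs: α·ln(90/127) = (1−α)·ln(10/45), i.e. α·-0.344377 = (1−α)·-1.504077.
So α/(1−α) = (-1.504077)/(-0.344377) = 4.367530, and α = 4.367530/5.367530 ≈ 0.814.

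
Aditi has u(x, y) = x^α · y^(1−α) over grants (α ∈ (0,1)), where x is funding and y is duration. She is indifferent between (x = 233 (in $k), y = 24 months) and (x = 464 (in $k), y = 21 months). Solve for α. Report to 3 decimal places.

The Cobb–Douglas utilities coincide, so 233^α·24^(1−α) = 464^α·21^(1−α).
(233/464)^α = (21/24)^(1−α); take logs: α·ln(233/464) = (1−α)·ln(21/24), i.e. α·-0.688846 = (1−α)·-0.133531.
So α/(1−α) = (-0.133531)/(-0.688846) = 0.193847, and α = 0.193847/1.193847 ≈ 0.162.

α ≈ 0.162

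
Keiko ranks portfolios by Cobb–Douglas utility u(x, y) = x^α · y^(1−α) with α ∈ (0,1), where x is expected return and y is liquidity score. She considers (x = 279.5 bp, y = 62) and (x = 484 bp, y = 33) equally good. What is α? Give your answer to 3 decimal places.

α ≈ 0.535

Set the two utilities equal: 279.5^α·62^(1−α) = 484^α·33^(1−α).
Taking logs: α·ln 279.5 + (1−α)·ln 62 = α·ln 484 + (1−α)·ln 33, i.e. α·-0.549083 = (1−α)·-0.630627.
So α/(1−α) = (-0.630627)/(-0.549083) = 1.148509, and α = 1.148509/2.148509 ≈ 0.535.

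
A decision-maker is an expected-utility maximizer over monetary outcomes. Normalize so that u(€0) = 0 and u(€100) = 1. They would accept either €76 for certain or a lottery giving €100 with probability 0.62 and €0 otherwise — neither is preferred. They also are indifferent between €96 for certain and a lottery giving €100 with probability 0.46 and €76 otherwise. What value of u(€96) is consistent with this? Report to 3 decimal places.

0.795

From the first indifference, u(€76) = 0.62·u(€100) + 0.38·u(€0) = 0.62·1 + 0.38·0 = 0.62.
The second indifference gives u(€96) = 0.46·u(€100) + 0.54·u(€76) = 0.46·1.00 + 0.54·0.62 = 0.7948.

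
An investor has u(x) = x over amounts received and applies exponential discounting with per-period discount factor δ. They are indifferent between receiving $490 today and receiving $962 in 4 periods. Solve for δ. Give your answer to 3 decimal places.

δ ≈ 0.845

The payoff in 4 periods is discounted by δ^4, so u(490) = δ^4·u(962) and δ^4 = u(490)/u(962).
With u(x) = x: δ^4 = 490/962 = 0.50936.
Taking the 4th root: δ = 0.50936^(1/4) ≈ 0.845.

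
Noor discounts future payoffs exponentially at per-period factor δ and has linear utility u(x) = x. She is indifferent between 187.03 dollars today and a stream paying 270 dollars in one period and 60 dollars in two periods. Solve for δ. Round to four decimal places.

Present value of the stream is 270·δ + 60·δ². Indifference gives 270δ + 60δ² = 187.03.
So 60δ² + 270δ − 187.03 = 0.
δ = (−270 + √(270² + 4·60·187.03)) / (2·60) = (−270 + √117787.20) / 120 ≈ 0.6100.

δ ≈ 0.6100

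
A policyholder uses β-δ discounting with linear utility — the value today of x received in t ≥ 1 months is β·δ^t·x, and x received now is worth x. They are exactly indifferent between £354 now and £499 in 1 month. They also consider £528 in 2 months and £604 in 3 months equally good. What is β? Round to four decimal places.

The second indifference involves only future payoffs, so β cancels: β·δ^2·528 = β·δ^3·604, giving δ = 528/604 = 0.87417.
The first indifference: 354 = β·δ·499, so β = 354/(δ·499) = 354/(0.87417·499) ≈ 0.8115.

β ≈ 0.8115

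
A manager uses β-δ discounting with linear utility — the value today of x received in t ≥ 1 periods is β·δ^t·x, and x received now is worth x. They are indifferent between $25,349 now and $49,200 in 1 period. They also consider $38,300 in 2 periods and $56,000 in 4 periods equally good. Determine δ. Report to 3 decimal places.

δ ≈ 0.827

From the later pair, β·δ^2·38300 = β·δ^4·56000; dividing through, δ^2 = 38300/56000 = 0.68393, so δ = 0.82700.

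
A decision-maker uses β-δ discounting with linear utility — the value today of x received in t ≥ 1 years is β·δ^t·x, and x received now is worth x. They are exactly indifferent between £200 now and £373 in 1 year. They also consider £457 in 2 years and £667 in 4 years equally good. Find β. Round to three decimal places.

From the later pair, β·δ^2·457 = β·δ^4·667; dividing through, δ^2 = 457/667 = 0.68516, so δ = 0.82774.
The first indifference: 200 = β·δ·373, so β = 200/(δ·373) = 200/(0.82774·373) ≈ 0.648.

β ≈ 0.648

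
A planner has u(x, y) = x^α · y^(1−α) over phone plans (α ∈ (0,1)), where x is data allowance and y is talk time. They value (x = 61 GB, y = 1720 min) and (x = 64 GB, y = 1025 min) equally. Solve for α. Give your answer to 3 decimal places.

α ≈ 0.915

Indifference: 61^α · 1720^(1−α) = 64^α · 1025^(1−α).
Taking logs: α·ln 61 + (1−α)·ln 1720 = α·ln 64 + (1−α)·ln 1025, i.e. α·-0.048009 = (1−α)·-0.517632.
With A = -0.048009 and B = -0.517632: α·A = (1−α)·B, so α = B/(A+B) = -0.517632/-0.565641 ≈ 0.915.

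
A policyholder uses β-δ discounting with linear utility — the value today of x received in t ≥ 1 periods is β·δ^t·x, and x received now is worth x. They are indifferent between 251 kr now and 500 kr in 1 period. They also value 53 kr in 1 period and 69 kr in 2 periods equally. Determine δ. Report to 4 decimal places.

The second indifference involves only future payoffs, so β cancels: β·δ^1·53 = β·δ^2·69, giving δ = 53/69 = 0.76812.

δ ≈ 0.7681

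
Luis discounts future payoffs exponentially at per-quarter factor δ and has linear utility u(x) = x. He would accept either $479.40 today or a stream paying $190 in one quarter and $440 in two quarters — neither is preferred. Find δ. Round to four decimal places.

δ ≈ 0.8500

Equating present values: 479.40 = 190δ + 440δ².
That is, 440δ² + 190δ − 479.40 = 0, a quadratic in δ.
δ = (−190 + √(190² + 4·440·479.40)) / (2·440) = (−190 + √879844.00) / 880 ≈ 0.8500.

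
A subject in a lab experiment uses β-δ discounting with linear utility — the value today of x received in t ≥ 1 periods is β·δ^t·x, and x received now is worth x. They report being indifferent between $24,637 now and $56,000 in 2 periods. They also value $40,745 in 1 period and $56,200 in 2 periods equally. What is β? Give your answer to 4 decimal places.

β ≈ 0.8370

Both payoffs in the second observation are in the future, so β drops out: δ^1·40745 = δ^2·56200 ⇒ δ = 40745/56200 = 0.72500.
The first indifference: 24637 = β·δ^2·56000, so β = 24637/(δ^2·56000) = 24637/(0.52563·56000) ≈ 0.8370.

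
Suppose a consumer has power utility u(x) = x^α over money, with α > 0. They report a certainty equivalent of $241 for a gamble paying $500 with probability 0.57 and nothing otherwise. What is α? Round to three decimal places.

α ≈ 0.770

Since u(0) = 0, the lottery's EU is 0.57·500^α.
Equating: 241^α = 0.57·500^α, i.e. 0.4820^α = 0.57.
Take logs: α = ln 0.57 / ln(241/500) ≈ 0.77023.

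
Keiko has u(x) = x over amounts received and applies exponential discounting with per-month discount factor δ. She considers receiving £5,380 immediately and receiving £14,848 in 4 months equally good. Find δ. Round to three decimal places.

δ ≈ 0.776

Equating discounted utilities: u(5380) = δ^4·u(14848) ⇒ δ^4 = u(5380)/u(14848).
With u(x) = x: δ^4 = 5380/14848 = 0.36234.
Hence δ = (0.36234)^(1/4) = 0.77585.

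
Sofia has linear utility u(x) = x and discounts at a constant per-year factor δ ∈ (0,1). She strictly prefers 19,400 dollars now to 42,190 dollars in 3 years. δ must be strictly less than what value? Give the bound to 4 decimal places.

The preference means 19400 > δ^3·42190.
So δ^3 < 19400/42190 = 0.45982; taking the cube root of both positive sides preserves the inequality.
δ < 0.45982^(1/3) = 0.7718.

δ < 0.7718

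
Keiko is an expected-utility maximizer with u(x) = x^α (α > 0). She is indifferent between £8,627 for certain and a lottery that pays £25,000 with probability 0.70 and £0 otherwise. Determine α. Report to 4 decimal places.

α ≈ 0.3352

Since u(0) = 0, the lottery's EU is 0.70·25000^α.
Indifference: 8627^α = 0.70·25000^α, so (8627/25000)^α = 0.70.
α = ln(0.70) / ln(8627/25000) = -0.3566749/-1.0639790 ≈ 0.3352.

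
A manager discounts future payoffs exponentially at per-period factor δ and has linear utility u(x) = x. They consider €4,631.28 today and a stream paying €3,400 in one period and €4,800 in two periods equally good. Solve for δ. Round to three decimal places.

The stream is worth 3400δ + 4800δ² today, so 3400δ + 4800δ² = 4631.28.
So 4800δ² + 3400δ − 4631.28 = 0.
δ = (−3400 + √(3400² + 4·4800·4631.28)) / (2·4800) = (−3400 + √100480576.00) / 9600 ≈ 0.690.

δ ≈ 0.690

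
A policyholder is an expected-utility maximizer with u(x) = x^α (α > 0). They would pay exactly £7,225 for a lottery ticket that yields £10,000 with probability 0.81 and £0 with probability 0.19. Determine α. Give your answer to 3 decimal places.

α ≈ 0.648

EU(lottery) = 0.81·10000^α + 0.19·0 = 0.81·10000^α.
Setting u(7225) equal to that: 7225^α = 0.81·10000^α ⇒ (7225/10000)^α = 0.81.
Take logs: α = ln 0.81 / ln(7225/10000) ≈ 0.64830.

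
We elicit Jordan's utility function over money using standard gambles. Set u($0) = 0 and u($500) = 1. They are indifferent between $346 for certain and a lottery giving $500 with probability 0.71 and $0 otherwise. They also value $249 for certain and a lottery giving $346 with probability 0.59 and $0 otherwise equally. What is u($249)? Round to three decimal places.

From the first indifference, u($346) = 0.71·u($500) + 0.29·u($0) = 0.71·1 + 0.29·0 = 0.71.
Then u($249) = 0.59·u($346) + 0.41·u($0) = 0.59·0.71 + 0.41·0.00 = 0.4189.

0.419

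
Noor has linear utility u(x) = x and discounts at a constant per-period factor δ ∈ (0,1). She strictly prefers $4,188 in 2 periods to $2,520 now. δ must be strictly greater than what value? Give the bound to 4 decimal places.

Comparing present values: 2520 < δ^2·4188.
Dividing by 4188: δ^2 > 0.60172. Both sides are positive, so the square root keeps the direction.
δ > (2520/4188)^(1/2) ≈ 0.7757.

δ > 0.7757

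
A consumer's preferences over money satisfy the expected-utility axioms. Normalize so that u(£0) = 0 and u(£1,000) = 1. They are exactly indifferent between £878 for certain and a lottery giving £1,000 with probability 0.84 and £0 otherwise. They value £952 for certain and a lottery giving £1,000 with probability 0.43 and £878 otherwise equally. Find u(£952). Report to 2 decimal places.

From the first indifference, u(£878) = 0.84·u(£1,000) + 0.16·u(£0) = 0.84·1 + 0.16·0 = 0.84.
Then u(£952) = 0.43·u(£1,000) + 0.57·u(£878) = 0.43·1.00 + 0.57·0.84 = 0.9088.

0.91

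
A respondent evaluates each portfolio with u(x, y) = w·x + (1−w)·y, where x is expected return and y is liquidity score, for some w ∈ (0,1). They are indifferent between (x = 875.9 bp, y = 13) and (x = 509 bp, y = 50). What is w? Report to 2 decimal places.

w = 0.09

Equating utilities: w·875.9 + (1−w)·13 = w·509 + (1−w)·50.
Rearranging, 366.9·w − 37·(1−w) = 0.
The marginal rate of substitution is 37/366.9, so w = 37/(366.9+37) = 0.09.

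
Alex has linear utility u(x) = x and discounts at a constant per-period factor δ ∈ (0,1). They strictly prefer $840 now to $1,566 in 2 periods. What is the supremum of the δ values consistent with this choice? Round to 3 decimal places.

Under u(x) = x this choice says 840 > δ^2·1566.
So δ^2 < 840/1566 = 0.53640; taking the square root of both positive sides preserves the inequality.
δ < 0.53640^(1/2) = 0.732.

δ < 0.732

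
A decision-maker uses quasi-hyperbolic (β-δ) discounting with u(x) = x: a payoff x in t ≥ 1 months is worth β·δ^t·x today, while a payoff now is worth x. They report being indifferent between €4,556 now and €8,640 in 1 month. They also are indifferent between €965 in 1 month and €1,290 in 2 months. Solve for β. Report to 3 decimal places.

From the later pair, β·δ^1·965 = β·δ^2·1290; dividing through, δ = 965/1290 = 0.74806.
Substituting δ into 4556 = β·δ·8640: β = 4556/(6463.256) ≈ 0.705.

β ≈ 0.705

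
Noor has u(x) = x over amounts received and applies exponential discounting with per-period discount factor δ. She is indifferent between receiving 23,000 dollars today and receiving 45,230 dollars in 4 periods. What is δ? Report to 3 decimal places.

δ ≈ 0.844

The payoff in 4 periods is discounted by δ^4, so u(23000) = δ^4·u(45230) and δ^4 = u(23000)/u(45230).
With u(x) = x: δ^4 = 23000/45230 = 0.50851.
Taking the 4th root: δ = 0.50851^(1/4) ≈ 0.844.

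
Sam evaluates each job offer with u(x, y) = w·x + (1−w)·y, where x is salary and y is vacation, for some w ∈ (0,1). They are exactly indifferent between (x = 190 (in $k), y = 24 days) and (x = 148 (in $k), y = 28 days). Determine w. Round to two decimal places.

w = 0.09

u(190,24) = u(148,28) means w·190 + (1−w)·24 = w·148 + (1−w)·28.
w·(190−148) = (1−w)·(28−24), i.e. w·42 = (1−w)·4.
Hence w = 4/(42+4) = 4/46 = 0.09.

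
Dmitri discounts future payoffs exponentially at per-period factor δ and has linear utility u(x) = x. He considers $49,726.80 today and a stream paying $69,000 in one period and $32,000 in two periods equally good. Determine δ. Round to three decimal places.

Present value of the stream is 69000·δ + 32000·δ². Indifference gives 69000δ + 32000δ² = 49726.80.
That is, 32000δ² + 69000δ − 49726.80 = 0, a quadratic in δ.
By the quadratic formula (taking the positive root), δ = (−69000 + √11126030400.00) / 64000 ≈ 0.570.

δ ≈ 0.570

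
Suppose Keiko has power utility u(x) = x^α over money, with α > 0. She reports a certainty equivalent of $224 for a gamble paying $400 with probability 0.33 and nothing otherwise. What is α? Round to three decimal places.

α ≈ 1.912

The lottery's expected utility is 0.33·u(400) + 0.67·u(0) = 0.33·400^α (since u(0) = 0 for α > 0).
Setting u(224) equal to that: 224^α = 0.33·400^α ⇒ (224/400)^α = 0.33.
α = ln(0.33) / ln(224/400) = -1.108663/-0.579818 ≈ 1.912.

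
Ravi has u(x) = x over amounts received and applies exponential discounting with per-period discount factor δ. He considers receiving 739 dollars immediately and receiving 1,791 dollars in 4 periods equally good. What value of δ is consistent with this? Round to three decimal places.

The payoff in 4 periods is discounted by δ^4, so u(739) = δ^4·u(1791) and δ^4 = u(739)/u(1791).
With u(x) = x: δ^4 = 739/1791 = 0.41262.
Taking the 4th root: δ = 0.41262^(1/4) ≈ 0.801.

δ ≈ 0.801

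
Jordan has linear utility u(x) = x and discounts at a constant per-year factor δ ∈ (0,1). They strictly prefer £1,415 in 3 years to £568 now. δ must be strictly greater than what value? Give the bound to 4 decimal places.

δ > 0.7377

The preference means 568 < δ^3·1415.
Hence δ^3 > 568/1415 = 0.40141, and x ↦ x^(1/3) is increasing on (0,∞).
δ > 0.40141^(1/3) = 0.7377.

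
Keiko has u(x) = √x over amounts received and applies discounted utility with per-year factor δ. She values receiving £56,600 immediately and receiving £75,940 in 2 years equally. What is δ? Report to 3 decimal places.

δ ≈ 0.929

Equating discounted utilities: u(56600) = δ^2·u(75940) ⇒ δ^2 = u(56600)/u(75940).
With u(x) = √x: δ^2 = √56600/√75940 = √(56600/75940) = 0.86332.
Hence δ = (0.86332)^(1/2) = 0.92915.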